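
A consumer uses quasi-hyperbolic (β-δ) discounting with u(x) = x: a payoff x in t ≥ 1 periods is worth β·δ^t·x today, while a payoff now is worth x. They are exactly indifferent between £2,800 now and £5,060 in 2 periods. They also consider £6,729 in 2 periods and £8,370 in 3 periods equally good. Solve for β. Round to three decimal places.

Both payoffs in the second observation are in the future, so β drops out: δ^2·6729 = δ^3·8370 ⇒ δ = 6729/8370 = 0.80394.
The first indifference: 2800 = β·δ^2·5060, so β = 2800/(δ^2·5060) = 2800/(0.64632·5060) ≈ 0.856.

β ≈ 0.856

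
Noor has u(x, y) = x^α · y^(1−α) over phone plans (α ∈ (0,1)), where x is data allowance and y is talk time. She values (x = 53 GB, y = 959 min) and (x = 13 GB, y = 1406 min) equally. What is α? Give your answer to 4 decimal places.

α ≈ 0.2140

Set the two utilities equal: 53^α·959^(1−α) = 13^α·1406^(1−α).
(53/13)^α = (1406/959)^(1−α); take logs: α·ln(53/13) = (1−α)·ln(1406/959), i.e. α·1.4053426 = (1−α)·0.3826130.
With A = 1.4053426 and B = 0.3826130: α·A = (1−α)·B, so α = B/(A+B) = 0.3826130/1.7879556 ≈ 0.2140.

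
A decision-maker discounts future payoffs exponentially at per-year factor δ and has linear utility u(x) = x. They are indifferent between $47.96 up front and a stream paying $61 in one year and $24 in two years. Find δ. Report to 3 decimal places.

δ ≈ 0.630

Equating present values: 47.96 = 61δ + 24δ².
Rearranged: 24δ² + 61δ − 47.96 = 0.
By the quadratic formula (taking the positive root), δ = (−61 + √8325.16) / 48 ≈ 0.630.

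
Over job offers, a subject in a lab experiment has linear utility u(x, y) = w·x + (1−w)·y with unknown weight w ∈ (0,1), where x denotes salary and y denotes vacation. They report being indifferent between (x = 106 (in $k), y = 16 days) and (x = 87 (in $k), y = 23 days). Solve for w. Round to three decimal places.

u(106,16) = u(87,23) means w·106 + (1−w)·16 = w·87 + (1−w)·23.
Collecting terms: w·19 = (1−w)·7.
Hence w = 7/(19+7) = 7/26 = 0.269.

w = 0.269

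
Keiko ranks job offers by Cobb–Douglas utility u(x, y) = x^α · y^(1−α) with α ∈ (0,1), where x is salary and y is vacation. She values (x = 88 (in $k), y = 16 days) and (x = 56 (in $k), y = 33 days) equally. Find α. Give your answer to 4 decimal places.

Indifference: 88^α · 16^(1−α) = 56^α · 33^(1−α).
(88/56)^α = (33/16)^(1−α); take logs: α·ln(88/56) = (1−α)·ln(33/16), i.e. α·0.4519851 = (1−α)·0.7239188.
Thus α·(1.1759039) = 0.7239188, so α = 0.7239188/1.1759039 ≈ 0.6156.

α ≈ 0.6156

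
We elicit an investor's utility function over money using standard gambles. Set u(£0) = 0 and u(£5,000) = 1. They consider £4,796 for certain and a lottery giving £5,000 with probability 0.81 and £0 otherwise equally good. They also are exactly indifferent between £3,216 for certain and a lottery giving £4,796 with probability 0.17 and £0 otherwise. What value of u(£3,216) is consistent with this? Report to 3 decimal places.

0.138

First, u(£4,796) = 0.81·u(£5,000) + 0.19·u(£0) = 0.81.
The second indifference gives u(£3,216) = 0.17·u(£4,796) + 0.83·u(£0) = 0.17·0.81 + 0.83·0.00 = 0.1377.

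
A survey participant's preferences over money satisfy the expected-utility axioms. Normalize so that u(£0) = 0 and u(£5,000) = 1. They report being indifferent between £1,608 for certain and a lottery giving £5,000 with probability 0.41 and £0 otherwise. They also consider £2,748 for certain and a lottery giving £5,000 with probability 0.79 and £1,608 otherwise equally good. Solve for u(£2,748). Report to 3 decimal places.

0.876

First, u(£1,608) = 0.41·u(£5,000) + 0.59·u(£0) = 0.41.
Then u(£2,748) = 0.79·u(£5,000) + 0.21·u(£1,608) = 0.79·1.00 + 0.21·0.41 = 0.8761.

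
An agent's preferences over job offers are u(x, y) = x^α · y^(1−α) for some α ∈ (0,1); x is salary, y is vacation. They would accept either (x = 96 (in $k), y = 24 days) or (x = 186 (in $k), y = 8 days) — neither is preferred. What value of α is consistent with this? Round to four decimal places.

α ≈ 0.6242

The Cobb–Douglas utilities coincide, so 96^α·24^(1−α) = 186^α·8^(1−α).
Taking logs: α·ln 96 + (1−α)·ln 24 = α·ln 186 + (1−α)·ln 8, i.e. α·-0.6613985 = (1−α)·-1.0986123.
With A = -0.6613985 and B = -1.0986123: α·A = (1−α)·B, so α = B/(A+B) = -1.0986123/-1.7600108 ≈ 0.6242.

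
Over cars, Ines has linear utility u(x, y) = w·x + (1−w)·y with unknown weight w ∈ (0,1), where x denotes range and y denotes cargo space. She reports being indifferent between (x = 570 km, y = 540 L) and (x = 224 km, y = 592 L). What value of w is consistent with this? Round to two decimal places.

w = 0.13

Indifference: w·570 + (1−w)·540 = w·224 + (1−w)·592.
w·(570−224) = (1−w)·(592−540), i.e. w·346 = (1−w)·52.
So w/(1−w) = 52/346 = 0.1503, giving w = 52/(346+52) = 0.13.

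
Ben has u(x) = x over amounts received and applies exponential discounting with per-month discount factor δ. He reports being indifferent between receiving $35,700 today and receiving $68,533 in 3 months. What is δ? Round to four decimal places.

δ ≈ 0.8046

The payoff in 3 months is discounted by δ^3, so u(35700) = δ^3·u(68533) and δ^3 = u(35700)/u(68533).
With u(x) = x: δ^3 = 35700/68533 = 0.52092.
So δ = 0.52092^(1/3) ≈ 0.8046.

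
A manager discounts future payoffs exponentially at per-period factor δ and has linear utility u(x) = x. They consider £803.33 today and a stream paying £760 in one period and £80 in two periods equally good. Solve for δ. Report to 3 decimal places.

The stream is worth 760δ + 80δ² today, so 760δ + 80δ² = 803.33.
That is, 80δ² + 760δ − 803.33 = 0, a quadratic in δ.
The positive root is δ = [−760 + √(760² + 4·80·803.33)] / (2·80) = (−760 + 913.600)/160 ≈ 0.960.

δ ≈ 0.960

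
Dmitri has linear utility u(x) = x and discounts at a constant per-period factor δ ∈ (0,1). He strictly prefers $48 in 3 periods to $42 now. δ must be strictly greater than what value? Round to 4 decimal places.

δ > 0.9565

The preference means 42 < δ^3·48.
So δ^3 > 42/48 = 0.87500; taking the cube root of both positive sides preserves the inequality.
δ > 0.87500^(1/3) = 0.9565.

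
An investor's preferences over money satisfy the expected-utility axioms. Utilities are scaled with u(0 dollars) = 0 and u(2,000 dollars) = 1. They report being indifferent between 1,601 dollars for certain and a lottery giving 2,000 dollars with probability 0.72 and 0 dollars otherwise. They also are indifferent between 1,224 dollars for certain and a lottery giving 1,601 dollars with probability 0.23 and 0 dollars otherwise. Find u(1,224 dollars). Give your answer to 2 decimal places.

0.17

From the first indifference, u(1,601 dollars) = 0.72·u(2,000 dollars) + 0.28·u(0 dollars) = 0.72·1 + 0.28·0 = 0.72.
The second indifference gives u(1,224 dollars) = 0.23·u(1,601 dollars) + 0.77·u(0 dollars) = 0.23·0.72 + 0.77·0.00 = 0.1656.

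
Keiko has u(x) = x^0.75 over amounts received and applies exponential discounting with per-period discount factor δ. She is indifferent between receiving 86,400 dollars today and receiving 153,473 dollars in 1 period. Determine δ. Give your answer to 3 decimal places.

δ ≈ 0.650

The payoff in 1 period is discounted by δ, so u(86400) = δ·u(153473) and δ = u(86400)/u(153473).
Since u(x) = x^0.75, δ = (86400/153473)^0.75 = 0.56297^0.75 = 0.64992.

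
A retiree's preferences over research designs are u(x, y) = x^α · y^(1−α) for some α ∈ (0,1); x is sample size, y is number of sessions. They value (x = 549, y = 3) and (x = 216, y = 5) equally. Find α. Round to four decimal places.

The Cobb–Douglas utilities coincide, so 549^α·3^(1−α) = 216^α·5^(1−α).
Rearrange to (549/216)^α = (5/3)^(1−α) and take logs: α·0.9328200 = (1−α)·0.5108256.
So α/(1−α) = (0.5108256)/(0.9328200) = 0.5476143, and α = 0.5476143/1.5476143 ≈ 0.3538.

α ≈ 0.3538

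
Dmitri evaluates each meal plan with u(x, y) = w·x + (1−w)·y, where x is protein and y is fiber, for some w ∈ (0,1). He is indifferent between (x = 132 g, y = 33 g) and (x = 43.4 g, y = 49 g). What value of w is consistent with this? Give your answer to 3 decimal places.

Indifference: w·132 + (1−w)·33 = w·43.4 + (1−w)·49.
Collecting terms: w·88.6 = (1−w)·16.
So w/(1−w) = 16/88.6 = 0.1806, giving w = 16/(88.6+16) = 0.153.

w = 0.153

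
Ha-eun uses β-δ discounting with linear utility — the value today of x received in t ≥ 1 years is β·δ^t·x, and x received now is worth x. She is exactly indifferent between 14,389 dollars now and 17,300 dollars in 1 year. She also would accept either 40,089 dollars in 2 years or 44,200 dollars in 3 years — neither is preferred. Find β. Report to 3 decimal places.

From the later pair, β·δ^2·40089 = β·δ^3·44200; dividing through, δ = 40089/44200 = 0.90699.
Substituting δ into 14389 = β·δ·17300: β = 14389/(15690.943) ≈ 0.917.

β ≈ 0.917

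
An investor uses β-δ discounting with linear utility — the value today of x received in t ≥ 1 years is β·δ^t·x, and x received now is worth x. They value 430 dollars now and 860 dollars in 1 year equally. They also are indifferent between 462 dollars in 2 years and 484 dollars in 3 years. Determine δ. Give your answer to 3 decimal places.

The second indifference involves only future payoffs, so β cancels: β·δ^2·462 = β·δ^3·484, giving δ = 462/484 = 0.95455.

δ ≈ 0.955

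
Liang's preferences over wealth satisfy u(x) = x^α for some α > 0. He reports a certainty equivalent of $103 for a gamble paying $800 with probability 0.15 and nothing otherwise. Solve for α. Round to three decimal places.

α ≈ 0.925

The lottery's expected utility is 0.15·u(800) + 0.85·u(0) = 0.15·800^α (since u(0) = 0 for α > 0).
Equating: 103^α = 0.15·800^α, i.e. 0.1288^α = 0.15.
Take logs: α = ln 0.15 / ln(103/800) ≈ 0.92548.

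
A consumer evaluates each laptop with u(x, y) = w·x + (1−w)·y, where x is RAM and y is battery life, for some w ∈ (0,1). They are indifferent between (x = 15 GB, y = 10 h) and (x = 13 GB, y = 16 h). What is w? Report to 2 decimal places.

w = 0.75

u(15,10) = u(13,16) means w·15 + (1−w)·10 = w·13 + (1−w)·16.
Collecting terms: w·2 = (1−w)·6.
Hence w = 6/(2+6) = 6/8 = 0.75.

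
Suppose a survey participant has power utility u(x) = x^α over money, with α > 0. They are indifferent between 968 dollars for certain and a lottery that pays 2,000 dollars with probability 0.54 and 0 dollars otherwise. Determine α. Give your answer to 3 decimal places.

α ≈ 0.849

The lottery's expected utility is 0.54·u(2000) + 0.46·u(0) = 0.54·2000^α (since u(0) = 0 for α > 0).
Indifference: 968^α = 0.54·2000^α, so (968/2000)^α = 0.54.
Take logs: α = ln 0.54 / ln(968/2000) ≈ 0.84913.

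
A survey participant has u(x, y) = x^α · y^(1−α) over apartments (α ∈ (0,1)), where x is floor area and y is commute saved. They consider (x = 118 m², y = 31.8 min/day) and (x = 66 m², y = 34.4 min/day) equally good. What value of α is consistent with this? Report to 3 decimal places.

α ≈ 0.119

The Cobb–Douglas utilities coincide, so 118^α·31.8^(1−α) = 66^α·34.4^(1−α).
(118/66)^α = (34.4/31.8)^(1−α); take logs: α·ln(118/66) = (1−α)·ln(34.4/31.8), i.e. α·0.581030 = (1−α)·0.078590.
With A = 0.581030 and B = 0.078590: α·A = (1−α)·B, so α = B/(A+B) = 0.078590/0.659620 ≈ 0.119.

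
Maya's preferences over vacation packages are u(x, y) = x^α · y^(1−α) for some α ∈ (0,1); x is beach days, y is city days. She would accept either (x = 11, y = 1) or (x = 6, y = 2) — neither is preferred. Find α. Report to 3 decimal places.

α ≈ 0.533

Set the two utilities equal: 11^α·1^(1−α) = 6^α·2^(1−α).
(11/6)^α = (2/1)^(1−α); take logs: α·ln(11/6) = (1−α)·ln(2/1), i.e. α·0.606136 = (1−α)·0.693147.
So α/(1−α) = (0.693147)/(0.606136) = 1.143550, and α = 1.143550/2.143550 ≈ 0.533.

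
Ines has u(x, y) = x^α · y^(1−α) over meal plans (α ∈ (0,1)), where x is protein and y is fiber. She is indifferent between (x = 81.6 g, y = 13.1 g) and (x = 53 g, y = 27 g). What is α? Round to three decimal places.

The Cobb–Douglas utilities coincide, so 81.6^α·13.1^(1−α) = 53^α·27^(1−α).
Taking logs: α·ln 81.6 + (1−α)·ln 13.1 = α·ln 53 + (1−α)·ln 27, i.e. α·0.431537 = (1−α)·0.723225.
So α/(1−α) = (0.723225)/(0.431537) = 1.675928, and α = 1.675928/2.675928 ≈ 0.626.

α ≈ 0.626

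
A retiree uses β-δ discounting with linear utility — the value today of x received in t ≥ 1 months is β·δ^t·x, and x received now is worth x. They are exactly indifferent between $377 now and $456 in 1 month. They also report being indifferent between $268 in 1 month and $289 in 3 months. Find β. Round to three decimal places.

β ≈ 0.859

From the later pair, β·δ^1·268 = β·δ^3·289; dividing through, δ^2 = 268/289 = 0.92734, so δ = 0.96298.
The first indifference: 377 = β·δ·456, so β = 377/(δ·456) = 377/(0.96298·456) ≈ 0.859.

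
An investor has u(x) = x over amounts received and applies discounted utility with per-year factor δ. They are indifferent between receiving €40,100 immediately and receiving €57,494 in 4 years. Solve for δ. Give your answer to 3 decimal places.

δ ≈ 0.914

Indifference means u(40100) = δ^4 · u(57494), so δ^4 = u(40100)/u(57494).
With u(x) = x: δ^4 = 40100/57494 = 0.69746.
So δ = 0.69746^(1/4) ≈ 0.914.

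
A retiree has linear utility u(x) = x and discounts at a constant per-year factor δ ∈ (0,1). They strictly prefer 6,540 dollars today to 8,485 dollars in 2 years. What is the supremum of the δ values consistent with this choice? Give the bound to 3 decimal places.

δ < 0.878

Under u(x) = x this choice says 6540 > δ^2·8485.
Dividing by 8485: δ^2 < 0.77077. Both sides are positive, so the square root keeps the direction.
δ < (6540/8485)^(1/2) ≈ 0.878.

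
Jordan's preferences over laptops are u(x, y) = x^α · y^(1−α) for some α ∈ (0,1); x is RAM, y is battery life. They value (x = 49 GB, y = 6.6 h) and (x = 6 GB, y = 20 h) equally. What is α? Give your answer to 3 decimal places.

Set the two utilities equal: 49^α·6.6^(1−α) = 6^α·20^(1−α).
Rearrange to (49/6)^α = (20/6.6)^(1−α) and take logs: α·2.100061 = (1−α)·1.108663.
So α/(1−α) = (1.108663)/(2.100061) = 0.527919, and α = 0.527919/1.527919 ≈ 0.346.

α ≈ 0.346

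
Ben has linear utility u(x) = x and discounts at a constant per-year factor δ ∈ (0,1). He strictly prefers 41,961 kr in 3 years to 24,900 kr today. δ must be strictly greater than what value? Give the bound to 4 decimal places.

δ > 0.8403

Under u(x) = x this choice says 24900 < δ^3·41961.
Hence δ^3 > 24900/41961 = 0.59341, and x ↦ x^(1/3) is increasing on (0,∞).
δ > 0.59341^(1/3) = 0.8403.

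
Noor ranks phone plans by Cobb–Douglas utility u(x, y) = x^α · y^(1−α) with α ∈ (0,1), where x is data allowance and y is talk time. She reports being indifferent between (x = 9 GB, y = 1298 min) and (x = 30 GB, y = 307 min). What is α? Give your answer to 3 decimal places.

Set the two utilities equal: 9^α·1298^(1−α) = 30^α·307^(1−α).
Rearrange to (9/30)^α = (307/1298)^(1−α) and take logs: α·-1.203973 = (1−α)·-1.441732.
With A = -1.203973 and B = -1.441732: α·A = (1−α)·B, so α = B/(A+B) = -1.441732/-2.645705 ≈ 0.545.

α ≈ 0.545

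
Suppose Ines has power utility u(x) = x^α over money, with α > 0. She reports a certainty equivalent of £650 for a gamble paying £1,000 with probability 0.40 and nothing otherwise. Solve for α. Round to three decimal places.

α ≈ 2.127

The lottery's expected utility is 0.40·u(1000) + 0.60·u(0) = 0.40·1000^α (since u(0) = 0 for α > 0).
Equating: 650^α = 0.40·1000^α, i.e. 0.6500^α = 0.40.
α = ln(0.40) / ln(650/1000) = -0.916291/-0.430783 ≈ 2.127.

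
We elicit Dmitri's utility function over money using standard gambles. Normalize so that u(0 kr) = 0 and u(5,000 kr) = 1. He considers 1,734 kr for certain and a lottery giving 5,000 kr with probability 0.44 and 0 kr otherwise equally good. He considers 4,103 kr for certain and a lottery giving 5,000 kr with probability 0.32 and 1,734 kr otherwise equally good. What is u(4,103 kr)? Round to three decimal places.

0.619

The first gamble pins u(1,734 kr): it must equal 0.44·1 + 0.56·0 = 0.44.
The second indifference gives u(4,103 kr) = 0.32·u(5,000 kr) + 0.68·u(1,734 kr) = 0.32·1.00 + 0.68·0.44 = 0.6192.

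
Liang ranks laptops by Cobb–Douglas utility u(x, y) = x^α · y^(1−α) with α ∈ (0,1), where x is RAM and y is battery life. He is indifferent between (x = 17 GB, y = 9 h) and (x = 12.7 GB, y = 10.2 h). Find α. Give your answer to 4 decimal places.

α ≈ 0.3003

Set the two utilities equal: 17^α·9^(1−α) = 12.7^α·10.2^(1−α).
Rearrange to (17/12.7)^α = (10.2/9)^(1−α) and take logs: α·0.2916114 = (1−α)·0.1251631.
So α/(1−α) = (0.1251631)/(0.2916114) = 0.4292120, and α = 0.4292120/1.4292120 ≈ 0.3003.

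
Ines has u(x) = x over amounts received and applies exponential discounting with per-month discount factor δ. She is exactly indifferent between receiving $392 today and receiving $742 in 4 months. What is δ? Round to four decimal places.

δ ≈ 0.8526

Equating discounted utilities: u(392) = δ^4·u(742) ⇒ δ^4 = u(392)/u(742).
With u(x) = x: δ^4 = 392/742 = 0.52830.
Hence δ = (0.52830)^(1/4) = 0.852551.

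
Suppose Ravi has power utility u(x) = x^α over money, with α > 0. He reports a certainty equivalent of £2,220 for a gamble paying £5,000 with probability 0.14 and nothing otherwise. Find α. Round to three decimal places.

The lottery's expected utility is 0.14·u(5000) + 0.86·u(0) = 0.14·5000^α (since u(0) = 0 for α > 0).
Setting u(2220) equal to that: 2220^α = 0.14·5000^α ⇒ (2220/5000)^α = 0.14.
Taking logs: α·ln(2220/5000) = ln(0.14), so α = -1.966113 / -0.811931 ≈ 2.422.

α ≈ 2.422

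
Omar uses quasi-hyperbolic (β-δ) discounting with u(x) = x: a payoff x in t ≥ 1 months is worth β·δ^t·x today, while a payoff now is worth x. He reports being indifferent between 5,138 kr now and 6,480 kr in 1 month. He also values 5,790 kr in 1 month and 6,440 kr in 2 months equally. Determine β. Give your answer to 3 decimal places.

β ≈ 0.882

The second indifference involves only future payoffs, so β cancels: β·δ^1·5790 = β·δ^2·6440, giving δ = 5790/6440 = 0.89907.
Now use the now-vs-future pair: 5138 = β·δ·6480 gives β = 5138/(0.89907·6480) ≈ 0.882.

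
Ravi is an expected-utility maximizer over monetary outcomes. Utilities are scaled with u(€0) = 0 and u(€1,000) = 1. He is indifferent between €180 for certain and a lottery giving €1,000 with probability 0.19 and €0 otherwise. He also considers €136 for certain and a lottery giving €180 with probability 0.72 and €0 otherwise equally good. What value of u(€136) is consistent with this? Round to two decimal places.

The first gamble pins u(€180): it must equal 0.19·1 + 0.81·0 = 0.19.
Then u(€136) = 0.72·u(€180) + 0.28·u(€0) = 0.72·0.19 + 0.28·0.00 = 0.1368.

0.14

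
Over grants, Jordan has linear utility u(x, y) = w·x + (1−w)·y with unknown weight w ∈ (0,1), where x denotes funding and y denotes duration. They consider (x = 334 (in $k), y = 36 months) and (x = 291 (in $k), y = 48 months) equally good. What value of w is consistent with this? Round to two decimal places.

w = 0.22

Indifference: w·334 + (1−w)·36 = w·291 + (1−w)·48.
w·(334−291) = (1−w)·(48−36), i.e. w·43 = (1−w)·12.
Hence w = 12/(43+12) = 12/55 = 0.22.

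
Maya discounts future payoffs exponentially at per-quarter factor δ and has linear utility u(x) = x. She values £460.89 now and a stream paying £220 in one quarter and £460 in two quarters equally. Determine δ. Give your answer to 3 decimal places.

Equating present values: 460.89 = 220δ + 460δ².
Rearranged: 460δ² + 220δ − 460.89 = 0.
The positive root is δ = [−220 + √(220² + 4·460·460.89)] / (2·460) = (−220 + 946.804)/920 ≈ 0.790.

δ ≈ 0.790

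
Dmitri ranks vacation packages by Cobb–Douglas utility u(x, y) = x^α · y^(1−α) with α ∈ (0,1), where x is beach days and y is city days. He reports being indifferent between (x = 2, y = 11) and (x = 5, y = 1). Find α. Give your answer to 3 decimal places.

Set the two utilities equal: 2^α·11^(1−α) = 5^α·1^(1−α).
Rearrange to (2/5)^α = (1/11)^(1−α) and take logs: α·-0.916291 = (1−α)·-2.397895.
So α/(1−α) = (-2.397895)/(-0.916291) = 2.616958, and α = 2.616958/3.616958 ≈ 0.724.

α ≈ 0.724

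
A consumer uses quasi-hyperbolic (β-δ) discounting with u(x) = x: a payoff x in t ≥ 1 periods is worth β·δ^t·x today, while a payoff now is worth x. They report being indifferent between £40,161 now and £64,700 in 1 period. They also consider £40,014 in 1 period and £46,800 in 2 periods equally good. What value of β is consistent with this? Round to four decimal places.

Both payoffs in the second observation are in the future, so β drops out: δ^1·40014 = δ^2·46800 ⇒ δ = 40014/46800 = 0.85500.
The first indifference: 40161 = β·δ·64700, so β = 40161/(δ·64700) = 40161/(0.85500·64700) ≈ 0.7260.

β ≈ 0.7260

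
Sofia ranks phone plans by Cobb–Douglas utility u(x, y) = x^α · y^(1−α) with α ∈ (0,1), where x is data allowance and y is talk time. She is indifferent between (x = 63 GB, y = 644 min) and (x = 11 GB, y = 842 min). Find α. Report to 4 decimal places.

α ≈ 0.1332

Set the two utilities equal: 63^α·644^(1−α) = 11^α·842^(1−α).
(63/11)^α = (842/644)^(1−α); take logs: α·ln(63/11) = (1−α)·ln(842/644), i.e. α·1.7452395 = (1−α)·0.2680813.
With A = 1.7452395 and B = 0.2680813: α·A = (1−α)·B, so α = B/(A+B) = 0.2680813/2.0133208 ≈ 0.1332.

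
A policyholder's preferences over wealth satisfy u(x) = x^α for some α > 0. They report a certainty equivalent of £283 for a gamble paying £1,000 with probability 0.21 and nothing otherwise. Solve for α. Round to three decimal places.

Since u(0) = 0, the lottery's EU is 0.21·1000^α.
Setting u(283) equal to that: 283^α = 0.21·1000^α ⇒ (283/1000)^α = 0.21.
α = ln(0.21) / ln(283/1000) = -1.560648/-1.262308 ≈ 1.236.

α ≈ 1.236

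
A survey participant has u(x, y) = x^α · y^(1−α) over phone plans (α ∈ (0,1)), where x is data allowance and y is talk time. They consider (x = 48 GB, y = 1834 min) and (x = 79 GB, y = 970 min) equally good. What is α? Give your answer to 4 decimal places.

α ≈ 0.5611

Indifference: 48^α · 1834^(1−α) = 79^α · 970^(1−α).
(48/79)^α = (970/1834)^(1−α); take logs: α·ln(48/79) = (1−α)·ln(970/1834), i.e. α·-0.4982468 = (1−α)·-0.6369586.
So α/(1−α) = (-0.6369586)/(-0.4982468) = 1.2783998, and α = 1.2783998/2.2783998 ≈ 0.5611.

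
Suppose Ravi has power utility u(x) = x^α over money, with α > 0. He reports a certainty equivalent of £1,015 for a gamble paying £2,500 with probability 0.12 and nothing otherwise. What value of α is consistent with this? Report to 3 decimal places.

EU(lottery) = 0.12·2500^α + 0.88·0 = 0.12·2500^α.
Equating: 1015^α = 0.12·2500^α, i.e. 0.4060^α = 0.12.
Take logs: α = ln 0.12 / ln(1015/2500) ≈ 2.35218.

α ≈ 2.352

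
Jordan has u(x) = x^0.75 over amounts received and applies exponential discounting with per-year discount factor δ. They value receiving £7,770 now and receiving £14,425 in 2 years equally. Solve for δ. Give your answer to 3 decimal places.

Equating discounted utilities: u(7770) = δ^2·u(14425) ⇒ δ^2 = u(7770)/u(14425).
Since u(x) = x^0.75, δ^2 = (7770/14425)^0.75 = 0.53865^0.75 = 0.62875.
So δ = 0.62875^(1/2) ≈ 0.793.

δ ≈ 0.793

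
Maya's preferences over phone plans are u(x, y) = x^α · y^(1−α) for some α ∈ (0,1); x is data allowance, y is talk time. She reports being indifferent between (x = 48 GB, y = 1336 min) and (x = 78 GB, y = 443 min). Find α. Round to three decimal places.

α ≈ 0.695

Indifference: 48^α · 1336^(1−α) = 78^α · 443^(1−α).
Taking logs: α·ln 48 + (1−α)·ln 1336 = α·ln 78 + (1−α)·ln 443, i.e. α·-0.485508 = (1−α)·-1.103866.
Thus α·(-1.589374) = -1.103866, so α = -1.103866/-1.589374 ≈ 0.695.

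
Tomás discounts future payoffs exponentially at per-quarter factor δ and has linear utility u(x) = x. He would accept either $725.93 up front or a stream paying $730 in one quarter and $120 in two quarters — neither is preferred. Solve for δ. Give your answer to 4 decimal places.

δ ≈ 0.8700

Present value of the stream is 730·δ + 120·δ². Indifference gives 730δ + 120δ² = 725.93.
So 120δ² + 730δ − 725.93 = 0.
The positive root is δ = [−730 + √(730² + 4·120·725.93)] / (2·120) = (−730 + 938.801)/240 ≈ 0.8700.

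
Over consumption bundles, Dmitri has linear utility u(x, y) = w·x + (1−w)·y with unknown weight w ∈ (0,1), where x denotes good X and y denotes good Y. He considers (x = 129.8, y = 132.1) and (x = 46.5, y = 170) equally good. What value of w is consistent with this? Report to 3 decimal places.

Indifference: w·129.8 + (1−w)·132.1 = w·46.5 + (1−w)·170.
w·(129.8−46.5) = (1−w)·(170−132.1), i.e. w·83.3 = (1−w)·37.9.
Hence w = 37.9/(83.3+37.9) = 37.9/121.2 = 0.313.

w = 0.313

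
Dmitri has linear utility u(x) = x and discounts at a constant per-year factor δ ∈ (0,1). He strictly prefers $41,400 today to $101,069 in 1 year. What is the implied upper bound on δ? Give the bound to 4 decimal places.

δ < 0.4096

The preference means 41400 > δ·101069.
Dividing through by 101069 gives δ < 0.40962.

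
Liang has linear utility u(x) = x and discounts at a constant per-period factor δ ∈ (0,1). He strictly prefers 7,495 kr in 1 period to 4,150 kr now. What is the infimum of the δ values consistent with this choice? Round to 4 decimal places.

δ > 0.5537

Under u(x) = x this choice says 4150 < δ·7495.
So δ > 4150/7495 = 0.55370.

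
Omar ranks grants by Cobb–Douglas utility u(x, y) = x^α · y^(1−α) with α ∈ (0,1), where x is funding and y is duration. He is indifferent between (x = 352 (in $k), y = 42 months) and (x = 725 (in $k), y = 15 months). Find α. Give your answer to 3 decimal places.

α ≈ 0.588

Set the two utilities equal: 352^α·42^(1−α) = 725^α·15^(1−α).
Rearrange to (352/725)^α = (15/42)^(1−α) and take logs: α·-0.722540 = (1−α)·-1.029619.
Thus α·(-1.752159) = -1.029619, so α = -1.029619/-1.752159 ≈ 0.588.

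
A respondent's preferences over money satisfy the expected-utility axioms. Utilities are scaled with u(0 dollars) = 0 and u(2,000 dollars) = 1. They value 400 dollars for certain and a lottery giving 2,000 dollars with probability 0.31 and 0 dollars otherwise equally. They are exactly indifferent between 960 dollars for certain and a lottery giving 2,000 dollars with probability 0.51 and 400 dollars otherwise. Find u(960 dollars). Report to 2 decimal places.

0.66

The first gamble pins u(400 dollars): it must equal 0.31·1 + 0.69·0 = 0.31.
The second indifference gives u(960 dollars) = 0.51·u(2,000 dollars) + 0.49·u(400 dollars) = 0.51·1.00 + 0.49·0.31 = 0.6619.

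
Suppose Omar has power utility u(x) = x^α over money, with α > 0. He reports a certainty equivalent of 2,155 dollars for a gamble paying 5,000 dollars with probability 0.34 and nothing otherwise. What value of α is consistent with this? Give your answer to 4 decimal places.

The lottery's expected utility is 0.34·u(5000) + 0.66·u(0) = 0.34·5000^α (since u(0) = 0 for α > 0).
Indifference: 2155^α = 0.34·5000^α, so (2155/5000)^α = 0.34.
Taking logs: α·ln(2155/5000) = ln(0.34), so α = -1.0788097 / -0.8416472 ≈ 1.2818.

α ≈ 1.2818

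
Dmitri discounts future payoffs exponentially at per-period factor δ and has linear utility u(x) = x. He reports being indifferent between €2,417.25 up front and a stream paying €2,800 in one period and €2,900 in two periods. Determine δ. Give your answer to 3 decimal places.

δ ≈ 0.550

Present value of the stream is 2800·δ + 2900·δ². Indifference gives 2800δ + 2900δ² = 2417.25.
That is, 2900δ² + 2800δ − 2417.25 = 0, a quadratic in δ.
δ = (−2800 + √(2800² + 4·2900·2417.25)) / (2·2900) = (−2800 + √35880100.00) / 5800 ≈ 0.550.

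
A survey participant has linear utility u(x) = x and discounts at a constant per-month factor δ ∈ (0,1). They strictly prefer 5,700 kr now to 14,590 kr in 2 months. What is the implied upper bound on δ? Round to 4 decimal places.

Under u(x) = x this choice says 5700 > δ^2·14590.
Hence δ^2 < 5700/14590 = 0.39068, and x ↦ x^(1/2) is increasing on (0,∞).
δ < (5700/14590)^(1/2) ≈ 0.6250.

δ < 0.6250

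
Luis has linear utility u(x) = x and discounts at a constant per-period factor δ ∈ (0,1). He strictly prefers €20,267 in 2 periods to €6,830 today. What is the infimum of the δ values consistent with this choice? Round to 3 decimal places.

Under u(x) = x this choice says 6830 < δ^2·20267.
Dividing by 20267: δ^2 > 0.33700. Both sides are positive, so the square root keeps the direction.
δ > 0.33700^(1/2) = 0.581.

δ > 0.581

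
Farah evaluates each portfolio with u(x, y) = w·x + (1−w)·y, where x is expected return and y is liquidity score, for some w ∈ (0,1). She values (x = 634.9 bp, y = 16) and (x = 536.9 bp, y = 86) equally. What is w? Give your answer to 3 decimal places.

w = 0.417

Equating utilities: w·634.9 + (1−w)·16 = w·536.9 + (1−w)·86.
w·(634.9−536.9) = (1−w)·(86−16), i.e. w·98 = (1−w)·70.
Hence w = 70/(98+70) = 70/168 = 0.417.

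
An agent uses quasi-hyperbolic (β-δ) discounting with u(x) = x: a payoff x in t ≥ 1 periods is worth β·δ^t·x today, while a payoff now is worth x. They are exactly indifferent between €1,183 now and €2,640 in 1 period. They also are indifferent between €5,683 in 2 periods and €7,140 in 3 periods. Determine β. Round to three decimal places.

From the later pair, β·δ^2·5683 = β·δ^3·7140; dividing through, δ = 5683/7140 = 0.79594.
The first indifference: 1183 = β·δ·2640, so β = 1183/(δ·2640) = 1183/(0.79594·2640) ≈ 0.563.

β ≈ 0.563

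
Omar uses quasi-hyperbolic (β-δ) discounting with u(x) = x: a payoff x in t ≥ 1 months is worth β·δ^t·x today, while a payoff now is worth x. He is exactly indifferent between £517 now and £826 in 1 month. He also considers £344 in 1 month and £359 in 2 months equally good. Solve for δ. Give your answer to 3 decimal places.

Both payoffs in the second observation are in the future, so β drops out: δ^1·344 = δ^2·359 ⇒ δ = 344/359 = 0.95822.

δ ≈ 0.958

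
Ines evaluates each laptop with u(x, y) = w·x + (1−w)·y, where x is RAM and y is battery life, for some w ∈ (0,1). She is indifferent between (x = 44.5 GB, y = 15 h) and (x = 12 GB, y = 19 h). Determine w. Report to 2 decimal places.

w = 0.11

u(44.5,15) = u(12,19) means w·44.5 + (1−w)·15 = w·12 + (1−w)·19.
Collecting terms: w·32.5 = (1−w)·4.
So w/(1−w) = 4/32.5 = 0.1231, giving w = 4/(32.5+4) = 0.11.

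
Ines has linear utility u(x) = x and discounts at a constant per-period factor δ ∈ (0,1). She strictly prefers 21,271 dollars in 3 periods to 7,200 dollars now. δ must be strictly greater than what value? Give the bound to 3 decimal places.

The preference means 7200 < δ^3·21271.
So δ^3 > 7200/21271 = 0.33849; taking the cube root of both positive sides preserves the inequality.
δ > 0.33849^(1/3) = 0.697.

δ > 0.697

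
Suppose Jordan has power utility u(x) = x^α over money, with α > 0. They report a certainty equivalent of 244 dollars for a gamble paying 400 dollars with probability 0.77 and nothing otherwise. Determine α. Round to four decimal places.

EU(lottery) = 0.77·400^α + 0.23·0 = 0.77·400^α.
Indifference: 244^α = 0.77·400^α, so (244/400)^α = 0.77.
Taking logs: α·ln(244/400) = ln(0.77), so α = -0.2613648 / -0.4942963 ≈ 0.5288.

α ≈ 0.5288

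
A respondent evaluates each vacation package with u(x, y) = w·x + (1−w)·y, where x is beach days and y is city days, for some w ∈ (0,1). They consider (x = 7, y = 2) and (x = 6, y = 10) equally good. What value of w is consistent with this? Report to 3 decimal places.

w = 0.889

u(7,2) = u(6,10) means w·7 + (1−w)·2 = w·6 + (1−w)·10.
Collecting terms: w·1 = (1−w)·8.
Hence w = 8/(1+8) = 8/9 = 0.889.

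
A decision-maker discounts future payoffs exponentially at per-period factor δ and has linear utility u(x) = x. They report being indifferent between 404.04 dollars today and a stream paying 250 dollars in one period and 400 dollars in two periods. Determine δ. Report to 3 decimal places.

Present value of the stream is 250·δ + 400·δ². Indifference gives 250δ + 400δ² = 404.04.
So 400δ² + 250δ − 404.04 = 0.
The positive root is δ = [−250 + √(250² + 4·400·404.04)] / (2·400) = (−250 + 842.000)/800 ≈ 0.740.

δ ≈ 0.740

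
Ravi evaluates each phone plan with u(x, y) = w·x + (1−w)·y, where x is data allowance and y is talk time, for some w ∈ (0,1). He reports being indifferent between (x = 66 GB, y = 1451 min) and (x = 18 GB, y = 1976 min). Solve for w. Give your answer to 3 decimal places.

Indifference: w·66 + (1−w)·1451 = w·18 + (1−w)·1976.
Collecting terms: w·48 = (1−w)·525.
So w/(1−w) = 525/48 = 10.9375, giving w = 525/(48+525) = 0.916.

w = 0.916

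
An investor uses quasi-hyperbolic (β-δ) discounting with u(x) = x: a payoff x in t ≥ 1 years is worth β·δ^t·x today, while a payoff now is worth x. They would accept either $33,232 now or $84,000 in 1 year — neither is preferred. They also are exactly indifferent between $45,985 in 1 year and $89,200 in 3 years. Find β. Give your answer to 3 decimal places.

Both payoffs in the second observation are in the future, so β drops out: δ^1·45985 = δ^3·89200 ⇒ δ^2 = 45985/89200 = 0.51553, so δ = 0.71800.
The first indifference: 33232 = β·δ·84000, so β = 33232/(δ·84000) = 33232/(0.71800·84000) ≈ 0.551.

β ≈ 0.551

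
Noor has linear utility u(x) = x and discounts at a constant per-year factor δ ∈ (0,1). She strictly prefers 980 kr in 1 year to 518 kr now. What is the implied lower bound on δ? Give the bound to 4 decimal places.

Under u(x) = x this choice says 518 < δ·980.
So δ > 518/980 = 0.52857.

δ > 0.5286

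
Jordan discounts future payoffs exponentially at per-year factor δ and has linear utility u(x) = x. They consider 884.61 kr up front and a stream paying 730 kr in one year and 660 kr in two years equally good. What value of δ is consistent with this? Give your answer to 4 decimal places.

δ ≈ 0.7300

The stream is worth 730δ + 660δ² today, so 730δ + 660δ² = 884.61.
So 660δ² + 730δ − 884.61 = 0.
The positive root is δ = [−730 + √(730² + 4·660·884.61)] / (2·660) = (−730 + 1693.597)/1320 ≈ 0.7300.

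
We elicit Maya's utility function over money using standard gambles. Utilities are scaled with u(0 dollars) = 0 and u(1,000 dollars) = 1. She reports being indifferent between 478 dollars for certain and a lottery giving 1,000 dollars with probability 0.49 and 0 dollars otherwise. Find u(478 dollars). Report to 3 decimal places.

By the standard-gamble method, u(478 dollars) is just the indifference probability on the best outcome: 0.49.

0.490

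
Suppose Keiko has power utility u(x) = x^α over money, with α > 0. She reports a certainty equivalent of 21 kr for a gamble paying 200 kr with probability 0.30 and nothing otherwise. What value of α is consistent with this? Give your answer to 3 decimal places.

α ≈ 0.534

The lottery's expected utility is 0.30·u(200) + 0.70·u(0) = 0.30·200^α (since u(0) = 0 for α > 0).
Equating: 21^α = 0.30·200^α, i.e. 0.1050^α = 0.30.
Take logs: α = ln 0.30 / ln(21/200) ≈ 0.53420.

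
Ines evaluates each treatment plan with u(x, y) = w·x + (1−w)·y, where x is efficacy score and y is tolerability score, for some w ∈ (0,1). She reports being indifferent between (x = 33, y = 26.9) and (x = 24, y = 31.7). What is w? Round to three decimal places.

Indifference: w·33 + (1−w)·26.9 = w·24 + (1−w)·31.7.
Collecting terms: w·9 = (1−w)·4.8.
Hence w = 4.8/(9+4.8) = 4.8/13.8 = 0.348.

w = 0.348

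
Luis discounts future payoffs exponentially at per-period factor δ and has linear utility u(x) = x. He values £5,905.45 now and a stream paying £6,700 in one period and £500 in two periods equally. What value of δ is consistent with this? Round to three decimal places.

The stream is worth 6700δ + 500δ² today, so 6700δ + 500δ² = 5905.45.
Rearranged: 500δ² + 6700δ − 5905.45 = 0.
δ = (−6700 + √(6700² + 4·500·5905.45)) / (2·500) = (−6700 + √56700900.00) / 1000 ≈ 0.830.

δ ≈ 0.830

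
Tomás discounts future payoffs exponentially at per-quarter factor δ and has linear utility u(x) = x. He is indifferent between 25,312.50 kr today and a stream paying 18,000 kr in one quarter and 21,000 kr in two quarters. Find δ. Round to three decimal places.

δ ≈ 0.750

Equating present values: 25312.50 = 18000δ + 21000δ².
Rearranged: 21000δ² + 18000δ − 25312.50 = 0.
δ = (−18000 + √(18000² + 4·21000·25312.50)) / (2·21000) = (−18000 + √2450250000.00) / 42000 ≈ 0.750.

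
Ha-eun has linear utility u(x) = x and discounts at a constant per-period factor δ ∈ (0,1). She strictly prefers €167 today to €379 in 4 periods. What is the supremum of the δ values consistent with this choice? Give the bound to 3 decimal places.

Under u(x) = x this choice says 167 > δ^4·379.
So δ^4 < 167/379 = 0.44063; taking the 4th root of both positive sides preserves the inequality.
δ < 0.44063^(1/4) = 0.815.

δ < 0.815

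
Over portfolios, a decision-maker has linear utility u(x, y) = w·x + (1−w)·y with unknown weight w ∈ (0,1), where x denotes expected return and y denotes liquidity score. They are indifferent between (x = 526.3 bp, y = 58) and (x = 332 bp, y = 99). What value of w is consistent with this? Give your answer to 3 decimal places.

w = 0.174

Equating utilities: w·526.3 + (1−w)·58 = w·332 + (1−w)·99.
w·(526.3−332) = (1−w)·(99−58), i.e. w·194.3 = (1−w)·41.
The marginal rate of substitution is 41/194.3, so w = 41/(194.3+41) = 0.174.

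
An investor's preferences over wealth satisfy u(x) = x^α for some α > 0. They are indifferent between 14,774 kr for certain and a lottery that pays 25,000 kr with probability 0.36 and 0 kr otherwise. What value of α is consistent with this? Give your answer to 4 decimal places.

α ≈ 1.9423

The lottery's expected utility is 0.36·u(25000) + 0.64·u(0) = 0.36·25000^α (since u(0) = 0 for α > 0).
Indifference: 14774^α = 0.36·25000^α, so (14774/25000)^α = 0.36.
α = ln(0.36) / ln(14774/25000) = -1.0216512/-0.5260069 ≈ 1.9423.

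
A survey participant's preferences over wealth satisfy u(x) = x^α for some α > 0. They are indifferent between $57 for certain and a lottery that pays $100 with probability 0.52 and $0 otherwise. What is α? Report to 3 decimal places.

α ≈ 1.163

EU(lottery) = 0.52·100^α + 0.48·0 = 0.52·100^α.
Setting u(57) equal to that: 57^α = 0.52·100^α ⇒ (57/100)^α = 0.52.
Take logs: α = ln 0.52 / ln(57/100) ≈ 1.16332.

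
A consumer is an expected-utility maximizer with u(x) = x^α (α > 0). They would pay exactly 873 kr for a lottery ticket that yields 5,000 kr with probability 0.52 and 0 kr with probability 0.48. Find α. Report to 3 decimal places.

Since u(0) = 0, the lottery's EU is 0.52·5000^α.
Equating: 873^α = 0.52·5000^α, i.e. 0.1746^α = 0.52.
α = ln(0.52) / ln(873/5000) = -0.653926/-1.745258 ≈ 0.375.

α ≈ 0.375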